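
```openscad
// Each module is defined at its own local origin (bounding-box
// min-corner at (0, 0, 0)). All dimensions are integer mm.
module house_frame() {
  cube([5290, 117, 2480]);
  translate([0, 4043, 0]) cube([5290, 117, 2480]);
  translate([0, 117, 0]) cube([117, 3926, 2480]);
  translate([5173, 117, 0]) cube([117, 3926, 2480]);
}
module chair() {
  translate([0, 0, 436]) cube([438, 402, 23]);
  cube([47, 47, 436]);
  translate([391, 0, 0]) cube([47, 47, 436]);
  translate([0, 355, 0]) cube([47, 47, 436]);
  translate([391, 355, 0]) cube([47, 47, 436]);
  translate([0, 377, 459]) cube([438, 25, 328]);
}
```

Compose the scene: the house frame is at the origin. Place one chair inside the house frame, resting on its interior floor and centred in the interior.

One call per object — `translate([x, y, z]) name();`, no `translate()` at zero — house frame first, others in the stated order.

house_frame();
translate([2426, 1879, 0]) chair();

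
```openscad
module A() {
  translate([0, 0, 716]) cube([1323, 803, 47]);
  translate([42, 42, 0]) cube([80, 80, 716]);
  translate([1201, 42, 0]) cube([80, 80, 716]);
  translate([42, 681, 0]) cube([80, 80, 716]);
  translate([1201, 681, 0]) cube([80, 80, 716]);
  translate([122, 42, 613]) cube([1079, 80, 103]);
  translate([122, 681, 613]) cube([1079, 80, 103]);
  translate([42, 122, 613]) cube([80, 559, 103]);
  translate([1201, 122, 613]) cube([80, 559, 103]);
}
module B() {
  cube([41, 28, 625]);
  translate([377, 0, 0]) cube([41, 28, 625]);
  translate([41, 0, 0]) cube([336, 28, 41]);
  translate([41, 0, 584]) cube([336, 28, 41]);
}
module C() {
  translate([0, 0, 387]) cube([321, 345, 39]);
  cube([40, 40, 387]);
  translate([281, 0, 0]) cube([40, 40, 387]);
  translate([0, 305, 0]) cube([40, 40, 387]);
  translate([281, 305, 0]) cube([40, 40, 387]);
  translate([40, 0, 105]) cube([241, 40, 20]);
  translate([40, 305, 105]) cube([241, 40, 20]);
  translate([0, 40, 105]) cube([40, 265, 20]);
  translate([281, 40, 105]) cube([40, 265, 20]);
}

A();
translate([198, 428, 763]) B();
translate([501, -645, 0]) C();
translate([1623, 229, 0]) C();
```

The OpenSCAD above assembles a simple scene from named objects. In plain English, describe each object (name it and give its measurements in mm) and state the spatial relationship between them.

A is a rectangular dining table. The top is 1323×803×47 mm with its upper surface at z = 763 mm. It stands on four 80×80 mm square legs, each inset 42 mm from the nearest pair of top edges, running from the floor to the underside of the top. Four apron rails, 80 mm thick and 103 mm tall, run between adjacent legs with their top edges flush with the underside of the top and their outer faces flush with the legs' outer faces.

B is a picture frame with a 336×543 mm rectangular opening (x by z) and a uniform 41 mm border on every side. Frame depth is 28 mm along y. It is built from two vertical stiles running the full outside height and two horizontal rails spanning the gap between the stiles.

C is a simple wooden stool: a rectangular seat 321 mm (x) by 345 mm (y), 39 mm thick, top face at z = 426 mm, on four square legs, each 40×40 mm in cross-section. The legs rest on z = 0, each flush with a corner of the seat. Four stretchers, 40 mm wide and 20 mm tall, connect adjacent legs with their undersides at z = 105 mm, each running between the inner faces of the legs it joins and aligned with the legs' outer faces on the other axis.

The picture frame is on top of the table. Two stools sit around the table at the −y, +x sides.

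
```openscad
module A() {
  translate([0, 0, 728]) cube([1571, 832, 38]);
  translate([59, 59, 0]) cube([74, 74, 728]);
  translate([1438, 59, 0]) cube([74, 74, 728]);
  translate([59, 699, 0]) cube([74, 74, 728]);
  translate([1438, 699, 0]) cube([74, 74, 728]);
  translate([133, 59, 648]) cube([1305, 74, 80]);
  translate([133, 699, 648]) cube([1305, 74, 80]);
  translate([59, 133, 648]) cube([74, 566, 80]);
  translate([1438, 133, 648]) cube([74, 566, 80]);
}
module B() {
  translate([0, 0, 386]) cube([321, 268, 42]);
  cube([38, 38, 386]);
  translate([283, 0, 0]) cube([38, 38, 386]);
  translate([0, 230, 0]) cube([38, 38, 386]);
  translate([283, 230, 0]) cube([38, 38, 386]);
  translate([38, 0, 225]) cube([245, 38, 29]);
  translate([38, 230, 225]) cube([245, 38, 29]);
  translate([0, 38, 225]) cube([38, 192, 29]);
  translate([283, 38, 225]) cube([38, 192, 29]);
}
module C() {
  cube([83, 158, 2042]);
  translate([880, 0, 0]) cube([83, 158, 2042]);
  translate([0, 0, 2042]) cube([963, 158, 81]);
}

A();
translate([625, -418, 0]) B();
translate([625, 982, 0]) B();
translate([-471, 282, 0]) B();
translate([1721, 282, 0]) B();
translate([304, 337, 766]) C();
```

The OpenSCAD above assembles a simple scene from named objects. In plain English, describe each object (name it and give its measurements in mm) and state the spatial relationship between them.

A is a table with a 1571×832 mm rectangular top, 38 mm thick, top surface at z = 766 mm, supported by four 74×74 mm square legs, each inset 59 mm from the nearest pair of top edges, running from the floor. Four apron rails, 74 mm thick and 80 mm tall, run between adjacent legs with their top edges flush with the underside of the top and their outer faces flush with the legs' outer faces.

B is a four-legged stool. The seat is 321×268 mm, 42 mm thick, top at z = 428 mm. It stands on four square legs, each 38×38 mm in cross-section, from z = 0 to the seat underside, each flush with a corner of the seat. Four stretchers, 38 mm wide and 29 mm tall, connect adjacent legs with their undersides at z = 225 mm, each running between the inner faces of the legs it joins and aligned with the legs' outer faces on the other axis.

C is a door frame. The clear opening is 797 mm wide and 2042 mm high. Two 83 mm wide jambs, 158 mm deep, stand either side of the opening from the floor to the top of the opening. A 81 mm thick head sits across the top of both jambs, spanning the full outside width of the frame.

Four stools sit around the table at the −y, +y, −x, +x sides. The door frame is on top of the table, centred.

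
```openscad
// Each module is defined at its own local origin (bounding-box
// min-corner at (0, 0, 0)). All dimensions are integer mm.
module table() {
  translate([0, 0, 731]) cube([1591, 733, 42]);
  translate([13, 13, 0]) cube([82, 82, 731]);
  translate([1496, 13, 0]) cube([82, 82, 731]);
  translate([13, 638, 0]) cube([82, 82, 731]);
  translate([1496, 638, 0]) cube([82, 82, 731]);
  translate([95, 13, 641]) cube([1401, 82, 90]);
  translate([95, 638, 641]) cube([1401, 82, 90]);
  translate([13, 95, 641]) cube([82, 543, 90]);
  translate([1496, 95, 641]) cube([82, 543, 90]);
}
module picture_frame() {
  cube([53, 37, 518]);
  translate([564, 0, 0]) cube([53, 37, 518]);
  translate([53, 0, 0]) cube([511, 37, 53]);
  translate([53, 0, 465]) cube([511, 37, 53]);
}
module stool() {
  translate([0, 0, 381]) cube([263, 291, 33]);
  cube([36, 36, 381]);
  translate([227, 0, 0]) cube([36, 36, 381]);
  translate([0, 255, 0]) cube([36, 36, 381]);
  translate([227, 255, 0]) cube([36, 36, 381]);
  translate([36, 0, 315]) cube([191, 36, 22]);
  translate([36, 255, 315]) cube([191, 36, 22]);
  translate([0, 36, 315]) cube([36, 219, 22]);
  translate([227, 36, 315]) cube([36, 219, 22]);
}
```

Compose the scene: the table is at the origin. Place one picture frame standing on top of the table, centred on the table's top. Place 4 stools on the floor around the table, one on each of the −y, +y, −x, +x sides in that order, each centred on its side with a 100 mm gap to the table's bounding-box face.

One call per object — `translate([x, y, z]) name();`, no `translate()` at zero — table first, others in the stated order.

table();
translate([487, 348, 773]) picture_frame();
translate([664, -391, 0]) stool();
translate([664, 833, 0]) stool();
translate([-363, 221, 0]) stool();
translate([1691, 221, 0]) stool();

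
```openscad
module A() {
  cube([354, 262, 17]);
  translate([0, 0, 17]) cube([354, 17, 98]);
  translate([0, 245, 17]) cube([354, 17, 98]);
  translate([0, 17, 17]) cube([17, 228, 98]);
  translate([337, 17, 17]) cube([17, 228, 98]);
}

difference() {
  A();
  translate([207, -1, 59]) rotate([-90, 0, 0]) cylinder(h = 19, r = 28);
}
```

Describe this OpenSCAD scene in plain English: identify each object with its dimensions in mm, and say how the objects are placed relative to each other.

A is an open-topped rectangular box: outside dimensions 354×262×115 mm, with a uniform wall and base thickness of 17 mm. The base is a full 354×262 slab on the floor; four walls sit on top of the base. The front and back walls (the −y and +y sides) span the full width; the two side walls fit between them.

The open box has a circular hole of radius 28 mm through its front wall, centred at (x = 207, z = 59).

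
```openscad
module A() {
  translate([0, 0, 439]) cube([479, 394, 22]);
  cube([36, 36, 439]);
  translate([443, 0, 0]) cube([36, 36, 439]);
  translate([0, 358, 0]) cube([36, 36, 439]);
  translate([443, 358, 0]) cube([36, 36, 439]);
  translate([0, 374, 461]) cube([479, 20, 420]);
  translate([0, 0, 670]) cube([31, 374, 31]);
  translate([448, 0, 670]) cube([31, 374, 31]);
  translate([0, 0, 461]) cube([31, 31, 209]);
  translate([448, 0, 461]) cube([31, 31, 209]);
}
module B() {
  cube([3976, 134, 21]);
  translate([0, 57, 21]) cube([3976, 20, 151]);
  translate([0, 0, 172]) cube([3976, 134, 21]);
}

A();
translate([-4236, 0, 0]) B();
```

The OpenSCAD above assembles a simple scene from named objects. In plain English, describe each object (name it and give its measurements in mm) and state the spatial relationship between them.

A is a chair. The seat is a 479×394×22 mm slab with its top at z = 461 mm, on four 36×36 mm corner legs (flush with the seat edges, standing on z = 0). A flat backrest 20 mm thick, 420 mm tall, spans the full seat width and rises from the seat top along its +y edge, rear face flush with the rear of the seat. Two armrests of 31×31 mm section run along each side from the seat's front edge to the front of the backrest, top faces 240 mm above the seat top and outer faces flush with the seat's x-edges; a 31×31 mm post under the front of each armrest stands on the seat at the front corner.

B is an I-beam lying along x, 3976 mm long. Overall section height 193 mm. Two flanges 134 mm wide (y) and 21 mm thick, one on the floor and one at the top; a web 20 mm thick runs between them, centred on the flange width.

The I-beam is on the floor beside the chair on its −x side.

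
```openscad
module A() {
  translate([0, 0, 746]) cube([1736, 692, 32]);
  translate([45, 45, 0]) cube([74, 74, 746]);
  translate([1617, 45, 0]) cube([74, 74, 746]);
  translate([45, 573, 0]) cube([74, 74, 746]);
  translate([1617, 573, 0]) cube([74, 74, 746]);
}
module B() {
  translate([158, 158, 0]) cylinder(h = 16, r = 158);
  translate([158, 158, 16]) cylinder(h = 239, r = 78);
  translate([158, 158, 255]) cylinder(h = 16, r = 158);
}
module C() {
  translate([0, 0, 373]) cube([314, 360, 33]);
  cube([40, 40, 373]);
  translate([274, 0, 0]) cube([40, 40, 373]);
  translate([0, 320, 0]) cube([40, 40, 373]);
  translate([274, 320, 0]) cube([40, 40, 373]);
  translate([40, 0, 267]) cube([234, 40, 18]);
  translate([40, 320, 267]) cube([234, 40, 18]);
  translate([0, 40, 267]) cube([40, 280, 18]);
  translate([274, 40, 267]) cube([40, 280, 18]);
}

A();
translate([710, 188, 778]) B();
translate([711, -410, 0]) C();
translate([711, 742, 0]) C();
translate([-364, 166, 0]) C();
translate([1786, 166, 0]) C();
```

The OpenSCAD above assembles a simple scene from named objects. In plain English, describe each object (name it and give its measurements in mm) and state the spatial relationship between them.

A is a table: top 1736 mm (x) × 692 mm (y), 32 mm thick, upper face at z = 778 mm, on four 74×74 mm square legs, each inset 45 mm from the nearest pair of top edges, running from z = 0 to the bottom of the top.

B is a spool: two coaxial disc flanges of radius 158 mm and thickness 16 mm, joined by a core cylinder of radius 78 mm and height 239 mm. The lower flange rests on z = 0 and the three cylinders share a vertical axis.

C is a four-legged stool. The seat is 314×360 mm, 33 mm thick, top at z = 406 mm. It stands on four square legs, each 40×40 mm in cross-section, from z = 0 to the seat underside, each flush with a corner of the seat. Four stretchers, 40 mm wide and 18 mm tall, connect adjacent legs with their undersides at z = 267 mm, each running between the inner faces of the legs it joins and aligned with the legs' outer faces on the other axis.

The spool is on top of the table, centred. Four stools sit around the table at the −y, +y, −x, +x sides.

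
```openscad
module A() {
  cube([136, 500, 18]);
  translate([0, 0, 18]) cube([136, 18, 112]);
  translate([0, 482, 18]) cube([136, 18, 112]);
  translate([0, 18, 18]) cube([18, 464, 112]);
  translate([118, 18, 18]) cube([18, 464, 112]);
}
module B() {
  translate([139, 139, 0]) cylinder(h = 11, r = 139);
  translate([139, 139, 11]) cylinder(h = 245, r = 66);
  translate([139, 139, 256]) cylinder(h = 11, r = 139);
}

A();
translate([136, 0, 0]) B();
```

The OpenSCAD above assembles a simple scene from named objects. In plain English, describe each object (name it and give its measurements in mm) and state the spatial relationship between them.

A is an open storage box with external size 136×500×130 mm and wall thickness 18 mm (the base is also 18 mm thick). The base covers the whole footprint; the four walls stand on the base, with the y-facing walls full-width and the x-facing walls fitting between their inner faces.

B is a spool: two coaxial disc flanges of radius 139 mm and thickness 11 mm, joined by a core cylinder of radius 66 mm and height 245 mm. The lower flange rests on z = 0 and the three cylinders share a vertical axis.

The spool is against the open box's +x side, with their −y faces flush.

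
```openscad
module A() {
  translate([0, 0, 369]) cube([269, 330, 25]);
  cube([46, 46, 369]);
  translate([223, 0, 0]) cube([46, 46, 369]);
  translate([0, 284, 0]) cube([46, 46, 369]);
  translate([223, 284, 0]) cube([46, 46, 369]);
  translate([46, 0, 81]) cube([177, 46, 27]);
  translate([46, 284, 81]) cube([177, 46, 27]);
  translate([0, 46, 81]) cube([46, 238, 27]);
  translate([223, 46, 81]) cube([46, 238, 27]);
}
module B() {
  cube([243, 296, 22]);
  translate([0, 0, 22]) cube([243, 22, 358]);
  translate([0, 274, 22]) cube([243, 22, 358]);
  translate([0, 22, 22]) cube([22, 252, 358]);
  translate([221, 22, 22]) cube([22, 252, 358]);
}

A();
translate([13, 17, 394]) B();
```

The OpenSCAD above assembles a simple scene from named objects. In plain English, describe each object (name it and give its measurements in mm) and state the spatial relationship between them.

A is a four-legged stool. The seat is a 269×330×25 mm slab whose top surface is at z = 394 mm; four square legs, each 46×46 mm in cross-section, run from the floor (z = 0) to the underside of the seat, each flush with a corner of the seat. Four stretchers, 46 mm wide and 27 mm tall, connect adjacent legs with their undersides at z = 81 mm, each running between the inner faces of the legs it joins and aligned with the legs' outer faces on the other axis.

B is an open storage box with external size 243×296×380 mm and wall thickness 22 mm (the base is also 22 mm thick). The base covers the whole footprint; the four walls stand on the base, with the y-facing walls full-width and the x-facing walls fitting between their inner faces.

The open box is on top of the stool, centred.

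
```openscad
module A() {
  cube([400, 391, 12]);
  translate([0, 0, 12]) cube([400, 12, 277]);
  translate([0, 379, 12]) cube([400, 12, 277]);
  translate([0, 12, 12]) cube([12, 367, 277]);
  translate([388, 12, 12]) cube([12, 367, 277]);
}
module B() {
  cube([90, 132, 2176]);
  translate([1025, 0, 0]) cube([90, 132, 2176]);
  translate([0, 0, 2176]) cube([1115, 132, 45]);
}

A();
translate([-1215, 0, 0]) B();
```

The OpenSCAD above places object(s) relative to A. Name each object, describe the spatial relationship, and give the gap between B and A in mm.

A is an open box. B is a door frame. The door frame is on the floor beside the open box on its −x side. The gap between the door frame and the open box is 100 mm.

The door frame's nearest face is 100 mm from the open box's −x face.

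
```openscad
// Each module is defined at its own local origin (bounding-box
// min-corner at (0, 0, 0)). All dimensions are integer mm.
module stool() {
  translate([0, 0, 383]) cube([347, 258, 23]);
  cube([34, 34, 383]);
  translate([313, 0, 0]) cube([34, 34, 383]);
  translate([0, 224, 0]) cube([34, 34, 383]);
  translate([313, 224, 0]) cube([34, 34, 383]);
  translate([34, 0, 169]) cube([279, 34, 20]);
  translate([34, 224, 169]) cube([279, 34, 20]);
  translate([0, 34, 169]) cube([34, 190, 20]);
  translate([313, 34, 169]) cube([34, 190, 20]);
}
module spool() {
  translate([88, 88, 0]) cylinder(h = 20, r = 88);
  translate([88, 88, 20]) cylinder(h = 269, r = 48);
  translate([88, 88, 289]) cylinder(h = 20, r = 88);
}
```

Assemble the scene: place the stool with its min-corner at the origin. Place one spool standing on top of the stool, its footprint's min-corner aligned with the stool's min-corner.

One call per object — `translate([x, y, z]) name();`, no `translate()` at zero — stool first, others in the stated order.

stool();
translate([0, 0, 406]) spool();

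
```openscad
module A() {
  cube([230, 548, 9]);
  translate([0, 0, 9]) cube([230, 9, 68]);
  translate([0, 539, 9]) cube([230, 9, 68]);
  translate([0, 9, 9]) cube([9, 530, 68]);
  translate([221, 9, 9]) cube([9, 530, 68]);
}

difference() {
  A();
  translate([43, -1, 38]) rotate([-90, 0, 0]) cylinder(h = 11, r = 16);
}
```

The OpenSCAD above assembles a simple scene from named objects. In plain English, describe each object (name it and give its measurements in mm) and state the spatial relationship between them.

A is an open storage box with external size 230×548×77 mm and wall thickness 9 mm (the base is also 9 mm thick). The base covers the whole footprint; the four walls stand on the base, with the y-facing walls full-width and the x-facing walls fitting between their inner faces.

The open box has a circular hole of radius 16 mm through its front wall, centred at (x = 43, z = 38).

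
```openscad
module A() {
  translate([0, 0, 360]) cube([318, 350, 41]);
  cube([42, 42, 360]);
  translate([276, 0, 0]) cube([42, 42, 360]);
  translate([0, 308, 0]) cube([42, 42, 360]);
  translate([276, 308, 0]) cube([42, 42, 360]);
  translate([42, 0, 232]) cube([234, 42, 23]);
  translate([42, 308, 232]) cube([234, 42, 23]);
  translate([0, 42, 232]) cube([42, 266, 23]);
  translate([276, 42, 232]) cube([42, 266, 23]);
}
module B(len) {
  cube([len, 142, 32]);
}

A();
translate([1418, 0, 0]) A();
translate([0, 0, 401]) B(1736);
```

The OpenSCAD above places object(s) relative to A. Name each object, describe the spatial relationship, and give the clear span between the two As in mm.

A is a stool. B is a beam. A beam spans the tops of two stools. The clear span between the two stools is 1100 mm.

Second stool starts at x = 1418; first ends at x = 318; clear span = 1418 − 318 = 1100 mm.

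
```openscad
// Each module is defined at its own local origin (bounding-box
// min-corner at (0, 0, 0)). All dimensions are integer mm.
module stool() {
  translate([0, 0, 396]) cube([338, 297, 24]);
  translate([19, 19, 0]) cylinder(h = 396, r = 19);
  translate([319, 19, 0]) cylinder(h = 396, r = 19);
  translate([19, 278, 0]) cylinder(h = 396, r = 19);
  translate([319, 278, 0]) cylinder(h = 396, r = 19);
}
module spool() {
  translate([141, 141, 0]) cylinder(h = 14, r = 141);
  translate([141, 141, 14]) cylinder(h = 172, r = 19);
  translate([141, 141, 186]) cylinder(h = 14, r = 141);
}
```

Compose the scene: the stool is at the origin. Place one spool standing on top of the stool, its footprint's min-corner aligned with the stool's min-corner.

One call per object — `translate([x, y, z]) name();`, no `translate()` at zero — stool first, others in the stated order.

stool();
translate([0, 0, 420]) spool();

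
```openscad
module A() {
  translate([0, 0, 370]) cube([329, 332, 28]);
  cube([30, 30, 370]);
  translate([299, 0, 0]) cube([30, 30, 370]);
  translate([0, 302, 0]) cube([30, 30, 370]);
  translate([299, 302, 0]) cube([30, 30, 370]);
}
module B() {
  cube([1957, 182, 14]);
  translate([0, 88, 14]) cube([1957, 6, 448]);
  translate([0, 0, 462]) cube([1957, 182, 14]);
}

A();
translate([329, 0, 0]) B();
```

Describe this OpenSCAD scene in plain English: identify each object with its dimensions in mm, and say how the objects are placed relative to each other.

A is a four-legged stool. The seat is a 329×332×28 mm slab whose top surface is at z = 398 mm; four square legs, each 30×30 mm in cross-section, run from the floor (z = 0) to the underside of the seat, each flush with a corner of the seat.

B is an I-beam lying along x, 1957 mm long. Overall section height 476 mm. Two flanges 182 mm wide (y) and 14 mm thick, one on the floor and one at the top; a web 6 mm thick runs between them, centred on the flange width.

The I-beam is against the stool's +x side, with their −y faces flush.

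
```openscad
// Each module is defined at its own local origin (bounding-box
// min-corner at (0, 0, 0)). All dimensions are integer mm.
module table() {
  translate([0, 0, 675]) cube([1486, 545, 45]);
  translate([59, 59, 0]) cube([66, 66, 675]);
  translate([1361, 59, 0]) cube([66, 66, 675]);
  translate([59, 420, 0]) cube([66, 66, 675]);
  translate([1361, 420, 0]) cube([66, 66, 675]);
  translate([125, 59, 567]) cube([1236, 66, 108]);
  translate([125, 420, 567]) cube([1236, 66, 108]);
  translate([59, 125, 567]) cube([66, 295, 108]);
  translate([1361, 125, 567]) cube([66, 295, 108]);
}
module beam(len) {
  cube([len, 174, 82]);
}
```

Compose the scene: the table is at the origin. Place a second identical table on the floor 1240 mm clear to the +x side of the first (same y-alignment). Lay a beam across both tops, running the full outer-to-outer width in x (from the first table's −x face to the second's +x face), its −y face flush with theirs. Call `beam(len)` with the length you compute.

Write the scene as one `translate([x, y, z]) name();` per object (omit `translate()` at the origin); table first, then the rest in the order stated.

table();
translate([2726, 0, 0]) table();
translate([0, 0, 720]) beam(4212);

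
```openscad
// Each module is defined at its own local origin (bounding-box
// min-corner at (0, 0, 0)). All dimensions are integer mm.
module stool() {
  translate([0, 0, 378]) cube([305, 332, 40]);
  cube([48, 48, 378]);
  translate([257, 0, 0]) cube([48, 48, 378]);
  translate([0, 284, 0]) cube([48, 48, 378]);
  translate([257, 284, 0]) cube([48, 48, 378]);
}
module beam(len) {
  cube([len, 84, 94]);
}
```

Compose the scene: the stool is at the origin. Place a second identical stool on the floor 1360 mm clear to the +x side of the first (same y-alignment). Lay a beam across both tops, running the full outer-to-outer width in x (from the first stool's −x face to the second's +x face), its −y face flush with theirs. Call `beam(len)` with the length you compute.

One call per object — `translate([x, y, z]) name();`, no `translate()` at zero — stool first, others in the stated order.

stool();
translate([1665, 0, 0]) stool();
translate([0, 0, 418]) beam(1970);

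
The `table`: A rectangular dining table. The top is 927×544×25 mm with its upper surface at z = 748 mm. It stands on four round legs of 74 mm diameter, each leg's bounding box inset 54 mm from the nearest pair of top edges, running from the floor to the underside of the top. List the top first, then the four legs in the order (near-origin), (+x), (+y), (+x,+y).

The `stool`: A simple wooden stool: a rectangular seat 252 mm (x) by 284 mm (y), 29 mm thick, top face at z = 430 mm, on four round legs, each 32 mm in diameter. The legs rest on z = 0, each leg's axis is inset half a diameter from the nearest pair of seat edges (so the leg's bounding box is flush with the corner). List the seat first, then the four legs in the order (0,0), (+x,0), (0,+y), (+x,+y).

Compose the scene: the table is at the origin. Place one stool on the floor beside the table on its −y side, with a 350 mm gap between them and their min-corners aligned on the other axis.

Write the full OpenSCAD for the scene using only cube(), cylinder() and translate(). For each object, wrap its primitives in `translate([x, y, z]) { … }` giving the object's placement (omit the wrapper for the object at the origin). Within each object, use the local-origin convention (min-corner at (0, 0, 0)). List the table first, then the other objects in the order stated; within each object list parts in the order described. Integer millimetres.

translate([0, 0, 723]) cube([927, 544, 25]);
translate([91, 91, 0]) cylinder(h = 723, r = 37);
translate([836, 91, 0]) cylinder(h = 723, r = 37);
translate([91, 453, 0]) cylinder(h = 723, r = 37);
translate([836, 453, 0]) cylinder(h = 723, r = 37);
translate([0, -634, 0]) {
  translate([0, 0, 401]) cube([252, 284, 29]);
  translate([16, 16, 0]) cylinder(h = 401, r = 16);
  translate([236, 16, 0]) cylinder(h = 401, r = 16);
  translate([16, 268, 0]) cylinder(h = 401, r = 16);
  translate([236, 268, 0]) cylinder(h = 401, r = 16);
}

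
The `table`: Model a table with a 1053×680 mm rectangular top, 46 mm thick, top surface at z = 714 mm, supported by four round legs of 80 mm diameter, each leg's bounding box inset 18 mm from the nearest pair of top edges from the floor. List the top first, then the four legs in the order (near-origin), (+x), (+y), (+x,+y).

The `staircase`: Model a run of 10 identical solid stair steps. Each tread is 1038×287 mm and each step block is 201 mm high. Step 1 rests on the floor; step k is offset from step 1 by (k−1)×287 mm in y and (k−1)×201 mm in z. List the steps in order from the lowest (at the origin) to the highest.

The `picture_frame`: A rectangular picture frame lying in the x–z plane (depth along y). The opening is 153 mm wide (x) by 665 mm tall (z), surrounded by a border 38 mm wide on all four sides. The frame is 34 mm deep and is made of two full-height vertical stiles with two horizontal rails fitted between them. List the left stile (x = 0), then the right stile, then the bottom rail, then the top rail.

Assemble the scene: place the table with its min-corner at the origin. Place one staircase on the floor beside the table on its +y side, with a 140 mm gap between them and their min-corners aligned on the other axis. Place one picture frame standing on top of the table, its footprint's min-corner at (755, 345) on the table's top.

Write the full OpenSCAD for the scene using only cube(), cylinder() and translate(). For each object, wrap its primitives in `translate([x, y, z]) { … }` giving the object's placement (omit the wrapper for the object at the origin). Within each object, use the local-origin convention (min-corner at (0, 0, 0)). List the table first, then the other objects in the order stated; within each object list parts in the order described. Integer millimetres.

translate([0, 0, 668]) cube([1053, 680, 46]);
translate([58, 58, 0]) cylinder(h = 668, r = 40);
translate([995, 58, 0]) cylinder(h = 668, r = 40);
translate([58, 622, 0]) cylinder(h = 668, r = 40);
translate([995, 622, 0]) cylinder(h = 668, r = 40);
translate([0, 820, 0]) {
  cube([1038, 287, 201]);
  translate([0, 287, 201]) cube([1038, 287, 201]);
  translate([0, 574, 402]) cube([1038, 287, 201]);
  translate([0, 861, 603]) cube([1038, 287, 201]);
  translate([0, 1148, 804]) cube([1038, 287, 201]);
  translate([0, 1435, 1005]) cube([1038, 287, 201]);
  translate([0, 1722, 1206]) cube([1038, 287, 201]);
  translate([0, 2009, 1407]) cube([1038, 287, 201]);
  translate([0, 2296, 1608]) cube([1038, 287, 201]);
  translate([0, 2583, 1809]) cube([1038, 287, 201]);
}
translate([755, 345, 714]) {
  cube([38, 34, 741]);
  translate([191, 0, 0]) cube([38, 34, 741]);
  translate([38, 0, 0]) cube([153, 34, 38]);
  translate([38, 0, 703]) cube([153, 34, 38]);
}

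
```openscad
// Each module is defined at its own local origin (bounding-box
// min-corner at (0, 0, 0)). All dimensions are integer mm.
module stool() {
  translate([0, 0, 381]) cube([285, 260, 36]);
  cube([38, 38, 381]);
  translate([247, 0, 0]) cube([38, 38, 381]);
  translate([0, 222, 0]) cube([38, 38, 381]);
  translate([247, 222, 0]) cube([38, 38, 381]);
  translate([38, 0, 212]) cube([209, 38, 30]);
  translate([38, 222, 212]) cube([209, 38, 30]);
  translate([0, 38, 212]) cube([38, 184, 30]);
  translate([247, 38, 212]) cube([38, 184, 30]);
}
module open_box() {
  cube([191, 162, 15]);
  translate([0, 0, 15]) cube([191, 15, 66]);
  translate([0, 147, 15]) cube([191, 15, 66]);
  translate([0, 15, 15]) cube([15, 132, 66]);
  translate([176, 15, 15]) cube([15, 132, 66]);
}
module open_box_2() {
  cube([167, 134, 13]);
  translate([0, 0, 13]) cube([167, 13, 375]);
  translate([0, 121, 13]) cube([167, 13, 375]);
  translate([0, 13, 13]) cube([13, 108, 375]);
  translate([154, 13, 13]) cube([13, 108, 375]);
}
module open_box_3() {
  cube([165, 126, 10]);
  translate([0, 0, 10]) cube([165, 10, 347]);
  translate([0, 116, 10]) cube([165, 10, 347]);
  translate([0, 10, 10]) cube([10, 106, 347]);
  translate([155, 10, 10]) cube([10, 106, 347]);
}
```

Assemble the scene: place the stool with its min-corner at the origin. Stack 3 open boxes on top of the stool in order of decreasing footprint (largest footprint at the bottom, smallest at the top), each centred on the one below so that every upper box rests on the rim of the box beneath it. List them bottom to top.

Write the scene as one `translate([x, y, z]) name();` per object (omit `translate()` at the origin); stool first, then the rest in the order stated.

stool();
translate([47, 49, 417]) open_box();
translate([59, 63, 498]) open_box_2();
translate([60, 67, 886]) open_box_3();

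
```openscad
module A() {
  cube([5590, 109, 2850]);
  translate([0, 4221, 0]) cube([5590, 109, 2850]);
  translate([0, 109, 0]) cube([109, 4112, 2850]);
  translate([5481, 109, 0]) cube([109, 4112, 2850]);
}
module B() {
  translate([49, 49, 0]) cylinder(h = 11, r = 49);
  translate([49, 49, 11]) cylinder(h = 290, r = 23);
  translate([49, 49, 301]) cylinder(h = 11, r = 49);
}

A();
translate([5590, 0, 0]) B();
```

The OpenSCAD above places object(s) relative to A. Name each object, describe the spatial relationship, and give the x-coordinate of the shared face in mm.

A is a house frame. B is a spool. The spool is against the house frame's +x side, with their −y faces flush. The x-coordinate of the shared face is 5590 mm.

The house frame's +x face and the spool's −x face are both at x = 5590 mm.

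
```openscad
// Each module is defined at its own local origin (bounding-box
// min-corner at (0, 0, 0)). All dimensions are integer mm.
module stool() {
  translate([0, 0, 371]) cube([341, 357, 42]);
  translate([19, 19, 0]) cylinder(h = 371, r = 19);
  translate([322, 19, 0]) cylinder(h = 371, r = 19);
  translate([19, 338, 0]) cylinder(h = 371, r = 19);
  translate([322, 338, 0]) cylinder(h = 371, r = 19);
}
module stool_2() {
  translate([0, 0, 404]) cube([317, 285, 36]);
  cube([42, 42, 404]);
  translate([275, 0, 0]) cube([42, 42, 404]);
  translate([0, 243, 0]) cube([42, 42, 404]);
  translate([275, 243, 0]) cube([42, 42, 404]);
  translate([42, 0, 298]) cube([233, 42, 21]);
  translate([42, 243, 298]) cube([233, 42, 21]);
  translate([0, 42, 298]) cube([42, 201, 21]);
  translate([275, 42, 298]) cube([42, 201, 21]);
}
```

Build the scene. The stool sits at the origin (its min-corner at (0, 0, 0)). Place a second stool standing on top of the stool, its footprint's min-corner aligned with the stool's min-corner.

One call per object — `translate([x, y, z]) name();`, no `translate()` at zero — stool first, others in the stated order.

stool();
translate([0, 0, 413]) stool_2();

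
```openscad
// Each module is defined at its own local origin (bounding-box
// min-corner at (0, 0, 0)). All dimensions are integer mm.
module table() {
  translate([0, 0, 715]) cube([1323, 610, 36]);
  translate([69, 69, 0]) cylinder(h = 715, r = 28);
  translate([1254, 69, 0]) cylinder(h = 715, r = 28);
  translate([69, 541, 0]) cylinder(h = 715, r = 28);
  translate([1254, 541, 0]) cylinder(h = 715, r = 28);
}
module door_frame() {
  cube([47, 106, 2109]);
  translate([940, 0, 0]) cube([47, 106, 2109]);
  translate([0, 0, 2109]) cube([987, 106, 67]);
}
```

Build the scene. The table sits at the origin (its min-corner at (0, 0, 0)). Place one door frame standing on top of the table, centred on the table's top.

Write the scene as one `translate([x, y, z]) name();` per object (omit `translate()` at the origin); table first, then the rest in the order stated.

table();
translate([168, 252, 751]) door_frame();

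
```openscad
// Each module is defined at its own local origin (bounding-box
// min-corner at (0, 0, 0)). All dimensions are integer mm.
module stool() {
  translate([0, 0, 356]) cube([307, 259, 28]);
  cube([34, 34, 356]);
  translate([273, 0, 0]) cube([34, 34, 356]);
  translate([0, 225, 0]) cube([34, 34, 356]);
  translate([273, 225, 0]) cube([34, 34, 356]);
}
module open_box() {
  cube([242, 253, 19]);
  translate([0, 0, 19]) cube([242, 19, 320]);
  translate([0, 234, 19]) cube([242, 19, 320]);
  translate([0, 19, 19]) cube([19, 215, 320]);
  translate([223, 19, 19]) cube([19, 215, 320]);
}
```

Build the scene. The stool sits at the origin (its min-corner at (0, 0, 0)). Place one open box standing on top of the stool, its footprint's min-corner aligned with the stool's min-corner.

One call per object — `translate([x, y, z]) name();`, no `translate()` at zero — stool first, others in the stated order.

stool();
translate([0, 0, 384]) open_box();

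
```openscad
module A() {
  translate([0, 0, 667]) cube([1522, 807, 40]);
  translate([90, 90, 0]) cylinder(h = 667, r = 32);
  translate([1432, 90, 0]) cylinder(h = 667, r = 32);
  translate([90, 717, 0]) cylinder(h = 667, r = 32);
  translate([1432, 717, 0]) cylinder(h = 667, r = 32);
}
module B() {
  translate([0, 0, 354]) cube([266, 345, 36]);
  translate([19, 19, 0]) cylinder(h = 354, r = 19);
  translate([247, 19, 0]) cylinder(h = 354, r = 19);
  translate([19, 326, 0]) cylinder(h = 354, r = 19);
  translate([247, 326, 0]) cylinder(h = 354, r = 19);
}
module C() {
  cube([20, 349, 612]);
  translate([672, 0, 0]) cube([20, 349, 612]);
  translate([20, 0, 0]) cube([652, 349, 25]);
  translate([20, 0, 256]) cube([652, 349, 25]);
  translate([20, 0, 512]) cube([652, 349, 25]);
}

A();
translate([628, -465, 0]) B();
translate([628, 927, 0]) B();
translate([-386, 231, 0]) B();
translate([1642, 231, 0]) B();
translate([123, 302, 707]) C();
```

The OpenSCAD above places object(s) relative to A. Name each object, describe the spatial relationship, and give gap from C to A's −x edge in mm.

The bookshelf's min-x is at 123; the table's min-x is 0; gap = 123 mm.

A is a table. B is a stool. C is a bookshelf. Four stools sit around the table at the −y, +y, −x, +x sides. The bookshelf is on top of the table. The gap from the bookshelf to the table's −x edge is 123 mm.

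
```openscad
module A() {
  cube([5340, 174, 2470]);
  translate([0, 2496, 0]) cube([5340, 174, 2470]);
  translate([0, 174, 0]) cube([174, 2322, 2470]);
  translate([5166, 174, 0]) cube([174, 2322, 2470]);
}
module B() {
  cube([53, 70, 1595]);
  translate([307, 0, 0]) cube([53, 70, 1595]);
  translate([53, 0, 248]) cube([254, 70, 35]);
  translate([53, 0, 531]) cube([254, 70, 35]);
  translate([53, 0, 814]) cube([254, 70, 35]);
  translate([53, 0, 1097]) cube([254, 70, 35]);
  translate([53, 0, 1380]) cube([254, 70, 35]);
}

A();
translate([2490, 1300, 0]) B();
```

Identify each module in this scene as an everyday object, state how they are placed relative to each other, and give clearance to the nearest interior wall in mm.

Clearances: x = 2316, y = 1126; minimum 1126 mm.

A is a house frame. B is a ladder. The ladder sits inside the house frame, centred. The clearance to the nearest interior wall is 1126 mm.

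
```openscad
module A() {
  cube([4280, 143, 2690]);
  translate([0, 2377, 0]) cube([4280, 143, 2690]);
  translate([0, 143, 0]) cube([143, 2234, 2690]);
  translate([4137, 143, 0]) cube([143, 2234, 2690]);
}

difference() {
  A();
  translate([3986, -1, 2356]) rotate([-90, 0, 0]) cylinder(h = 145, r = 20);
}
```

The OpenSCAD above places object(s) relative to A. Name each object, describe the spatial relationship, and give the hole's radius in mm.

A is a house frame. The house frame has a circular hole through its front wall. The hole's radius is 20 mm.

The subtracted cylinder has r = 20 mm.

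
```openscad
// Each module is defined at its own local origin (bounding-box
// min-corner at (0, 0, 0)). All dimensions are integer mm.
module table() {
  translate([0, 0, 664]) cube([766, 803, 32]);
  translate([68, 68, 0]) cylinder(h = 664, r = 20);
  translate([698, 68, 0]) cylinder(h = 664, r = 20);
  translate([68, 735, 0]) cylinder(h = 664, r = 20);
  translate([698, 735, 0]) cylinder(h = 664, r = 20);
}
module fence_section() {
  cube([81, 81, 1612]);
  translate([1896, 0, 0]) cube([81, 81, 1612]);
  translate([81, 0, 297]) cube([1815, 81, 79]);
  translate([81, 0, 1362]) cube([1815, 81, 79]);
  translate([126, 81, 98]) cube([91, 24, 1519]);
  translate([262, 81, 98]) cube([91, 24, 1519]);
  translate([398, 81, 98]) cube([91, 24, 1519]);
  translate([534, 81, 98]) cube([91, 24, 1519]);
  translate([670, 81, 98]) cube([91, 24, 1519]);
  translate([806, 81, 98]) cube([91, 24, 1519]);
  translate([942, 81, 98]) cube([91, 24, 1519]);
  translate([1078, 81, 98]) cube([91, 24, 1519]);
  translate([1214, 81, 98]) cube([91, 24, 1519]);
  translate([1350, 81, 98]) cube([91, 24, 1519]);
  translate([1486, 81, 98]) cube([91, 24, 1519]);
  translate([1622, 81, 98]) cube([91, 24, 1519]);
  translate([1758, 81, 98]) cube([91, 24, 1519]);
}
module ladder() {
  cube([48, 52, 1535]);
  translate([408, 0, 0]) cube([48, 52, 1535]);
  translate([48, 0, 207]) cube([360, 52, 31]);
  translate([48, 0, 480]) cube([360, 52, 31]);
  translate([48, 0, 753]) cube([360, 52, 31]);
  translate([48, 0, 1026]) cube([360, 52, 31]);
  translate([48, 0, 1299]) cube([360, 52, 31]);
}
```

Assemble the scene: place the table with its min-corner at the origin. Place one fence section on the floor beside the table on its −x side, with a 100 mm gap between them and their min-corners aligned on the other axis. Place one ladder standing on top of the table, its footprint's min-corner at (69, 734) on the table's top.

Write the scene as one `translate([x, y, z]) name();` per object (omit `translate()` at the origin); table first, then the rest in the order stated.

table();
translate([-2077, 0, 0]) fence_section();
translate([69, 734, 696]) ladder();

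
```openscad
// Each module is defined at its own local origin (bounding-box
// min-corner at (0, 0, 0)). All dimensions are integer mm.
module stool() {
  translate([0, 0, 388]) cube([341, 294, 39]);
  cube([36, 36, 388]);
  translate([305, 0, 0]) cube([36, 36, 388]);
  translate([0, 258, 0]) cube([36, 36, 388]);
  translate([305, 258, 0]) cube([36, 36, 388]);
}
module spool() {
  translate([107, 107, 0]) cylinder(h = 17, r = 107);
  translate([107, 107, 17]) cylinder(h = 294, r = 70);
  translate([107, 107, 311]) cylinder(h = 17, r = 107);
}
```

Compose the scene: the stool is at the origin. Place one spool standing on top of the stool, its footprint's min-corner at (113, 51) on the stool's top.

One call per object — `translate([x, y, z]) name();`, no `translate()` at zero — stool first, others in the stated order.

stool();
translate([113, 51, 427]) spool();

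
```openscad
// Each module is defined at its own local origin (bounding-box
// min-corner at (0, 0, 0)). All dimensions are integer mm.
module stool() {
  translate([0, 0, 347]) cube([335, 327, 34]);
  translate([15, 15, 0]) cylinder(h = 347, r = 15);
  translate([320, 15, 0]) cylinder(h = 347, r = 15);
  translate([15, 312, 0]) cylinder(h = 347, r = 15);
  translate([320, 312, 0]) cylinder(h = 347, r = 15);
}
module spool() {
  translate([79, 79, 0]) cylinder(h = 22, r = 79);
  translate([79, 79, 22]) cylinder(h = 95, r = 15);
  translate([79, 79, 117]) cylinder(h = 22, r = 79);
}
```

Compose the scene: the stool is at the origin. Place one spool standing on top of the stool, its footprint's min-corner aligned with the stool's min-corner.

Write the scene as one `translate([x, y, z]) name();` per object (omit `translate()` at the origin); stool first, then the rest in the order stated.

stool();
translate([0, 0, 381]) spool();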